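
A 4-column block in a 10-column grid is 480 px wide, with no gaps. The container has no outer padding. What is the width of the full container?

1200 px

480 / 4 = 120 px per column.
Total width: 10·120 = 1200 px.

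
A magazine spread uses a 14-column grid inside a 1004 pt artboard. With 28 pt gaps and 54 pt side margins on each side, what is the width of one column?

38 pt

Inside the margins: 1004 − 108 = 896 pt.
14 columns + 13 gaps: 14c + 13·28 = 896.
14c = 896 − 364 = 532, so c = 38 pt.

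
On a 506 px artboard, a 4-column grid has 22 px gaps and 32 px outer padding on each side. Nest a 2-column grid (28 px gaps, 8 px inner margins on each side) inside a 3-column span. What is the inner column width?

Inside the margins: 506 − 64 = 442 px.
4 columns + 3 gaps: 4c + 3·22 = 442.
4c = 442 − 66 = 376, so c = 94 px.
3-column span = 3·94 + 2·22 = 326 px.
Inner content = 326 − 2·8 = 310 px.
310 − 1·28 = 282; ÷2 gives d = 141 px.

141 px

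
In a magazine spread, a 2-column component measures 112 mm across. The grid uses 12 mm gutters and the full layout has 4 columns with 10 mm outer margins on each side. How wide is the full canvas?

256 mm

112 − 1·12 = 100; ÷2 gives c = 50 mm.
Total width: 2·10 + 4·50 + 3·12 = 256 mm.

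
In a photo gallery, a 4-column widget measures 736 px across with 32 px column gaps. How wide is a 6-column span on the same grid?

Subtracting 3 column gaps of 32 leaves 640 for 4 columns, so c = 160 px.
Span of 6: 6·160 + 5·32 = 960 + 160 = 1120 px.

1120 px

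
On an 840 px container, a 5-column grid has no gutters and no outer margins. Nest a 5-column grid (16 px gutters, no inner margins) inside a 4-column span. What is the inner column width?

With no gutters, each column is 840/5 = 168 px.
With no gutters, 4 columns span 4·168 = 672 px.
5 columns + 4 gutters: 5d + 4·16 = 672.
5d = 672 − 64 = 608, so d = 121.6 px.

121.6 px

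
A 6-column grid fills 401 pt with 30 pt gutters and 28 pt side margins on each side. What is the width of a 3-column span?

Content width = 401 − 2·28 = 345 pt.
6 columns + 5 gutters: 6c + 5·30 = 345.
6c = 345 − 150 = 195, so c = 32.5 pt.
3-column span = 3·32.5 + 2·30 = 157.5 pt.

157.5 pt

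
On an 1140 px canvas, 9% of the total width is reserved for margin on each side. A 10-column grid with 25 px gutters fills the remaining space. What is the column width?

70.98 px

Each margin = 9% of 1140 = 102.6 px; content = 1140 − 2·102.6 = 934.8 px.
10c + 9·25 = 934.8 → 10c = 709.8 → c = 70.98 px.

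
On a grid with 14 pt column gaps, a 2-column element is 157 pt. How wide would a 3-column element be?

2c + 1·14 = 157 → 2c = 143 → c = 71.5 pt.
3 columns plus 2 column gaps: 214.5 + 28 = 242.5 pt.

242.5 pt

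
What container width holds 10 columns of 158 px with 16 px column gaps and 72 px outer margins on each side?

Container = 2·72 + 10·158 + 9·16 = 144 + 1580 + 144 = 1868 px.

1868 px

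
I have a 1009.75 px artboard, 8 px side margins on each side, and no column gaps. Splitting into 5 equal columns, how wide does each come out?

198.75 px

Subtract both margins: 1009.75 − 2·8 = 993.75 px.
With no column gaps, each column is 993.75/5 = 198.75 px.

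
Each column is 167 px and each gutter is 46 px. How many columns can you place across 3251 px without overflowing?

15 columns

Each extra column adds 167 + 46 = 213 px.
(3251 + 46) / 213 = 15.48, so 15 columns fit.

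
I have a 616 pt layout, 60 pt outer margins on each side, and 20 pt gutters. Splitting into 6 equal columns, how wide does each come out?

Content width = 616 − 2·60 = 496 pt.
6c + 5·20 = 496 → 6c = 396 → c = 66 pt.

66 pt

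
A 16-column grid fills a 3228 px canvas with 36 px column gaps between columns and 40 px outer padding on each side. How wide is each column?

163 px

Content width = 3228 − 2·40 = 3148 px.
16c + 15·36 = 3148 → 16c = 2608 → c = 163 px.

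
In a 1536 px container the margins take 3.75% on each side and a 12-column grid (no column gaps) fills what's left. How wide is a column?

118.4 px

1536 × (1 − 2·3.75%) = 1536 × 92.5% = 1420.8 px for the columns.
With no column gaps, each column is 1420.8/12 = 118.4 px.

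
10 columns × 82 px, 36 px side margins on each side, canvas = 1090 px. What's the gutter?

22 px

Subtract both margins: 1090 − 2·36 = 1018 px.
10 columns take 10·82 = 820 px; remaining 198 splits into 9 gutters.
g = 198 / 9 = 22 px.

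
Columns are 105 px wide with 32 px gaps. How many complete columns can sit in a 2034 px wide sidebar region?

15 columns

Each extra column adds 105 + 32 = 137 px.
(2034 + 32) / 137 = 15.08, so 15 columns fit.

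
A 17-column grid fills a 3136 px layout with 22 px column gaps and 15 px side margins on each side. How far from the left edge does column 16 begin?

Inside the margins: 3136 − 30 = 3106 px.
Subtracting 16 column gaps of 22 leaves 2754 for 17 columns, so c = 162 px.
Before column 16: the margin + 15 columns + 15 column gaps.
Offset = 15 + 15·(162 + 22) = 15 + 2760 = 2775 px.

2775 px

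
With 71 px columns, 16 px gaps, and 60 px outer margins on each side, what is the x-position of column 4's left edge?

321 px

Column 4 starts at margin + 3·(column + gutter) = 60 + 3·87 = 321 px.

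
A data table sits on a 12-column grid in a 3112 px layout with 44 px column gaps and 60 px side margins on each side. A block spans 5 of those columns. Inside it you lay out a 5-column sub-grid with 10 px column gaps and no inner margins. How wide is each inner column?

Take off 120 px of margins, leaving 2992 px.
2992 − 11·44 = 2508; ÷12 gives c = 209 px.
5 columns plus 4 column gaps: 1045 + 176 = 1221 px.
5 columns + 4 column gaps: 5d + 4·10 = 1221.
5d = 1221 − 40 = 1181, so d = 236.2 px.

236.2 px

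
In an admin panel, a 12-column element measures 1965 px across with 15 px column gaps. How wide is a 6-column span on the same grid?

12c + 11·15 = 1965 → 12c = 1800 → c = 150 px.
Span of 6: 6·150 + 5·15 = 900 + 75 = 975 px.

975 px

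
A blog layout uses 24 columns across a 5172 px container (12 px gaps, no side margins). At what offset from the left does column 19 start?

3888 px

24 columns + 23 gaps: 24c + 23·12 = 5172.
24c = 5172 − 276 = 4896, so c = 204 px.
Before column 19: 18 columns + 18 gaps.
Offset = 18·(204 + 12) = 18·216 = 3888 px.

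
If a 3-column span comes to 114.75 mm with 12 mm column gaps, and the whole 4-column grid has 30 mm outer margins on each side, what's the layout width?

217 mm

3 columns + 2 column gaps: 3c + 2·12 = 114.75.
3c = 114.75 − 24 = 90.75, so c = 30.25 mm.
Total width: 2·30 + 4·30.25 + 3·12 = 217 mm.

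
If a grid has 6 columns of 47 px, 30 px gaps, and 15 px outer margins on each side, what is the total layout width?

462 px

Adding margins, columns and gutters: 30 + 282 + 150 = 462 px.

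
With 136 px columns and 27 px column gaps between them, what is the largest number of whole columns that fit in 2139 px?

k columns need k·136 + (k−1)·27 = k·163 − 27.
k·163 − 27 ≤ 2139 → k ≤ 2166 / 163 ≈ 13.29, so k = 13.

13 columns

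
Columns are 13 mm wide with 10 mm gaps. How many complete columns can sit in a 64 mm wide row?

3 columns: 3·13 + 2·10 = 59 mm ≤ 64.
4 columns: 82 mm > 64. So 3.

3 columns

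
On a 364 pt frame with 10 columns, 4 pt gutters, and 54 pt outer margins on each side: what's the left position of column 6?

Take off 108 pt of margins, leaving 256 pt.
Subtracting 9 gutters of 4 leaves 220 for 10 columns, so c = 22 pt.
Column 6 starts at margin + 5·(column + gutter) = 54 + 5·26 = 184 pt.

184 pt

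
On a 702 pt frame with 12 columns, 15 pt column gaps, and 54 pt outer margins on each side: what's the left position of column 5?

257 pt

Subtract both margins: 702 − 2·54 = 594 pt.
594 − 11·15 = 429; ÷12 gives c = 35.75 pt.
Column 5 starts at margin + 4·(column + gutter) = 54 + 4·50.75 = 257 pt.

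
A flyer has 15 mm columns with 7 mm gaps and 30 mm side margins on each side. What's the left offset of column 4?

Before column 4: the margin + 3 columns + 3 gaps.
Offset = 30 + 3·(15 + 7) = 30 + 66 = 96 mm.

96 mm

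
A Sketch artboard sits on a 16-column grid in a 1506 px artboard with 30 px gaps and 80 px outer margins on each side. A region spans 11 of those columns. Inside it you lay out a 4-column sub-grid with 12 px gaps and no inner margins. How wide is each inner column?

220 px

Inside the margins: 1506 − 160 = 1346 px.
1346 − 15·30 = 896; ÷16 gives c = 56 px.
Span of 11: 11·56 + 10·30 = 616 + 300 = 916 px.
4d + 3·12 = 916 → 4d = 880 → d = 220 px.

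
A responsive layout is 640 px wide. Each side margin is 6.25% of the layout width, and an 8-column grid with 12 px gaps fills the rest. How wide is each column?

59.5 px

Each margin = 6.25% of 640 = 40 px; content = 640 − 2·40 = 560 px.
8c + 7·12 = 560 → 8c = 476 → c = 59.5 px.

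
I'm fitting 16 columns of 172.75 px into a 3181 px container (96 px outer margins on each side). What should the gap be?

Subtract both margins: 3181 − 2·96 = 2989 px.
Columns use 2764 px, leaving 225 px across 15 gaps = 15 px each.

15 px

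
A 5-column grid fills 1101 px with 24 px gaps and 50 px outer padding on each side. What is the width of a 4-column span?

Inside the margins: 1101 − 100 = 1001 px.
1001 − 4·24 = 905; ÷5 gives c = 181 px.
4 columns plus 3 gaps: 724 + 72 = 796 px.

796 px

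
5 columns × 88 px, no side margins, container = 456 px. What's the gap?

4 px

Columns use 440 px, leaving 16 px across 4 gaps = 4 px each.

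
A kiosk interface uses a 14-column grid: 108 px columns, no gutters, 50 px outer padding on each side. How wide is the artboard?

Summing: 100 + 1512 = 1612 px.

1612 px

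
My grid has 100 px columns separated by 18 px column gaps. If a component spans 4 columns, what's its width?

4-column span = 4·100 + 3·18 = 454 px.

454 px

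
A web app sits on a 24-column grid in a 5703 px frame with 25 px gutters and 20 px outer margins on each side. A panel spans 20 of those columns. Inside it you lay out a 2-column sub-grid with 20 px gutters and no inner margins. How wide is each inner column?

2347.5 px

Subtract both margins: 5703 − 2·20 = 5663 px.
24c + 23·25 = 5663 → 24c = 5088 → c = 212 px.
20-column span = 20·212 + 19·25 = 4715 px.
2 columns + 1 gutter: 2d + 1·20 = 4715.
2d = 4715 − 20 = 4695, so d = 2347.5 px.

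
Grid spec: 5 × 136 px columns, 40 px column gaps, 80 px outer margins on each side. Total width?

Adding margins, columns and gutters: 160 + 680 + 160 = 1000 px.

1000 px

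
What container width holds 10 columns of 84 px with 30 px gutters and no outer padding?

1110 px

Summing: 840 + 270 = 1110 px.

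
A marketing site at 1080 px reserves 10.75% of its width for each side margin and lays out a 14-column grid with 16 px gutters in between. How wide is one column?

45.7 px

Each margin = 10.75% of 1080 = 116.1 px; content = 1080 − 2·116.1 = 847.8 px.
847.8 − 13·16 = 639.8; ÷14 gives c = 45.7 px.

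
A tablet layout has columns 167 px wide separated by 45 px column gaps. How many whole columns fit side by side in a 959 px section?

4 columns

4 columns: 4·167 + 3·45 = 803 px ≤ 959.
5 columns: 1015 px > 959. So 4.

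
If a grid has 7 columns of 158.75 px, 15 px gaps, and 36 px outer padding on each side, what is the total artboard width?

1273.25 px

Total width: 2·36 + 7·158.75 + 6·15 = 1273.25 px.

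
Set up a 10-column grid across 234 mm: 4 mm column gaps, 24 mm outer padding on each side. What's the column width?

Take off 48 mm of margins, leaving 186 mm.
186 − 9·4 = 150; ÷10 gives c = 15 mm.

15 mm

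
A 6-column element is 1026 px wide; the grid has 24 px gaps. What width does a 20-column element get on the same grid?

6 columns + 5 gaps: 6c + 5·24 = 1026.
6c = 1026 − 120 = 906, so c = 151 px.
Span of 20: 20·151 + 19·24 = 3020 + 456 = 3476 px.

3476 px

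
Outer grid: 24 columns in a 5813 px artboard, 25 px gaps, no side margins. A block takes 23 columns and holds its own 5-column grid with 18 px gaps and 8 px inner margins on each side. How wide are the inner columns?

1096.35 px

24 columns + 23 gaps: 24c + 23·25 = 5813.
24c = 5813 − 575 = 5238, so c = 218.25 px.
Span of 23: 23·218.25 + 22·25 = 5019.75 + 550 = 5569.75 px.
Inner content = 5569.75 − 2·8 = 5553.75 px.
Subtracting 4 gaps of 18 leaves 5481.75 for 5 columns, so d = 1096.35 px.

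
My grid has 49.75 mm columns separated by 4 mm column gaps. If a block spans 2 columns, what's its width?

103.5 mm

2-column span = 2·49.75 + 1·4 = 103.5 mm.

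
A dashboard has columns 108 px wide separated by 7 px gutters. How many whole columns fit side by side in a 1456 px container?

k columns need k·108 + (k−1)·7 = k·115 − 7.
k·115 − 7 ≤ 1456 → k ≤ 1463 / 115 ≈ 12.72, so k = 12.

12 columns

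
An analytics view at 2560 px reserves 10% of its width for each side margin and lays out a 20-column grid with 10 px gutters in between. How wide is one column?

2560 × (1 − 2·10%) = 2560 × 80% = 2048 px for the columns.
2048 − 19·10 = 1858; ÷20 gives c = 92.9 px.

92.9 px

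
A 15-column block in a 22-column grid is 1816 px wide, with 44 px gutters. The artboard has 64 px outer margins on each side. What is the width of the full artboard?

2812 px

1816 − 14·44 = 1200; ÷15 gives c = 80 px.
Adding margins, columns and gutters: 128 + 1760 + 924 = 2812 px.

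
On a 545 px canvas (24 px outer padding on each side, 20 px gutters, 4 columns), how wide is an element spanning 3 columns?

Take off 48 px of margins, leaving 497 px.
4c + 3·20 = 497 → 4c = 437 → c = 109.25 px.
3-column span = 3·109.25 + 2·20 = 367.75 px.

367.75 px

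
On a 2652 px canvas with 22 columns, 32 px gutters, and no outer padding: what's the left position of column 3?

Subtracting 21 gutters of 32 leaves 1980 for 22 columns, so c = 90 px.
Before column 3: 2 columns + 2 gutters.
Offset = 2·(90 + 32) = 2·122 = 244 px.

244 px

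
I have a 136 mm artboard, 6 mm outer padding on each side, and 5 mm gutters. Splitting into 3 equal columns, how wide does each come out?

Take off 12 mm of margins, leaving 124 mm.
124 − 2·5 = 114; ÷3 gives c = 38 mm.

38 mm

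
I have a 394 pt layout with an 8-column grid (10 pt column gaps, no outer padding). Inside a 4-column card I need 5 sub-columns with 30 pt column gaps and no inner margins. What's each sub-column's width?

14.4 pt

8 columns + 7 column gaps: 8c + 7·10 = 394.
8c = 394 − 70 = 324, so c = 40.5 pt.
4-column span = 4·40.5 + 3·10 = 192 pt.
192 − 4·30 = 72; ÷5 gives d = 14.4 pt.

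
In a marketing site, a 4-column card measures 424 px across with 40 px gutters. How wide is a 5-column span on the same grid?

540 px

4c + 3·40 = 424 → 4c = 304 → c = 76 px.
5-column span = 5·76 + 4·40 = 540 px.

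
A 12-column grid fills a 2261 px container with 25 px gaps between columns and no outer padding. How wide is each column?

165.5 px

Subtracting 11 gaps of 25 leaves 1986 for 12 columns, so c = 165.5 px.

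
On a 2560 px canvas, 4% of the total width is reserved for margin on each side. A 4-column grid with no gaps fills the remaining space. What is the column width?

588.8 px

2560 × (1 − 2·4%) = 2560 × 92% = 2355.2 px for the columns.
2355.2 / 4 = 588.8 px per column.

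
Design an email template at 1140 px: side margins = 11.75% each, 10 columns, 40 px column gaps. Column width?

51.21 px

1140 × (1 − 2·11.75%) = 1140 × 76.5% = 872.1 px for the columns.
872.1 − 9·40 = 512.1; ÷10 gives c = 51.21 px.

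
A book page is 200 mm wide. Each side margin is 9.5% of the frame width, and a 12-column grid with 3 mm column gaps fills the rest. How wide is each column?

10.75 mm

Each margin = 9.5% of 200 = 19 mm; content = 200 − 2·19 = 162 mm.
162 − 11·3 = 129; ÷12 gives c = 10.75 mm.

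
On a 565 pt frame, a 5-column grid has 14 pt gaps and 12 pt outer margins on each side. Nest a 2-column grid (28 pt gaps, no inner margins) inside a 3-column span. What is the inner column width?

145.5 pt

Inside the margins: 565 − 24 = 541 pt.
541 − 4·14 = 485; ÷5 gives c = 97 pt.
3 columns plus 2 gaps: 291 + 28 = 319 pt.
2 columns + 1 gap: 2d + 1·28 = 319.
2d = 319 − 28 = 291, so d = 145.5 pt.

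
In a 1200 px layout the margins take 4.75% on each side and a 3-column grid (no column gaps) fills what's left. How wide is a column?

Each margin = 4.75% of 1200 = 57 px; content = 1200 − 2·57 = 1086 px.
1086 / 3 = 362 px per column.

362 px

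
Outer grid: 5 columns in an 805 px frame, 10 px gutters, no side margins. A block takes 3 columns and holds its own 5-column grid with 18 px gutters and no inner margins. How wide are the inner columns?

5 columns + 4 gutters: 5c + 4·10 = 805.
5c = 805 − 40 = 765, so c = 153 px.
3 columns plus 2 gutters: 459 + 20 = 479 px.
5 columns + 4 gutters: 5d + 4·18 = 479.
5d = 479 − 72 = 407, so d = 81.4 px.

81.4 px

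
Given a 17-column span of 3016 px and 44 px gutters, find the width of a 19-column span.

3016 − 16·44 = 2312; ÷17 gives c = 136 px.
19-column span = 19·136 + 18·44 = 3376 px.

3376 px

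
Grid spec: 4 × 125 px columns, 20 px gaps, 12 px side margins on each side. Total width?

Artboard = 2·12 + 4·125 + 3·20 = 24 + 500 + 60 = 584 px.

584 px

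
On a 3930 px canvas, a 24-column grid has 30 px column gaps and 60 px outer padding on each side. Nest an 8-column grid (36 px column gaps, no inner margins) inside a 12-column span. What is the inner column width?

204.75 px

Subtract both margins: 3930 − 2·60 = 3810 px.
3810 − 23·30 = 3120; ÷24 gives c = 130 px.
Span of 12: 12·130 + 11·30 = 1560 + 330 = 1890 px.
8 columns + 7 column gaps: 8d + 7·36 = 1890.
8d = 1890 − 252 = 1638, so d = 204.75 px.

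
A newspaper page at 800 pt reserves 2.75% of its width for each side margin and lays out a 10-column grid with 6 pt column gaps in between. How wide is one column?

Margins: 2.75% × 800 = 22 pt each, so content = 800 − 44 = 756 pt.
756 − 9·6 = 702; ÷10 gives c = 70.2 pt.

70.2 pt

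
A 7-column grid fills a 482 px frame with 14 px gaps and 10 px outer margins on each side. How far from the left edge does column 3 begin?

146 px

Inside the margins: 482 − 20 = 462 px.
462 − 6·14 = 378; ÷7 gives c = 54 px.
Before column 3: the margin + 2 columns + 2 gaps.
Offset = 10 + 2·(54 + 14) = 10 + 136 = 146 px.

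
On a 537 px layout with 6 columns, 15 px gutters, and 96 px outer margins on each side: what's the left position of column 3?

216 px

Take off 192 px of margins, leaving 345 px.
345 − 5·15 = 270; ÷6 gives c = 45 px.
Before column 3: the margin + 2 columns + 2 gutters.
Offset = 96 + 2·(45 + 15) = 96 + 120 = 216 px.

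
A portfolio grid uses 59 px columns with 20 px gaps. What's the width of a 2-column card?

2-column span = 2·59 + 1·20 = 138 px.

138 px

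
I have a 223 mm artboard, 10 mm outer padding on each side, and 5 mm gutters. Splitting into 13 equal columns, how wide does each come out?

11 mm

Content width = 223 − 2·10 = 203 mm.
203 − 12·5 = 143; ÷13 gives c = 11 mm.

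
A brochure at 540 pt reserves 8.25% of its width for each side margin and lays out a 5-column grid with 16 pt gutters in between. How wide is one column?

Margins: 8.25% × 540 = 44.55 pt each, so content = 540 − 89.1 = 450.9 pt.
Subtracting 4 gutters of 16 leaves 386.9 for 5 columns, so c = 77.38 pt.

77.38 pt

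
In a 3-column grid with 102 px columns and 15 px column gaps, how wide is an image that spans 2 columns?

219 px

Span of 2: 2·102 + 1·15 = 204 + 15 = 219 px.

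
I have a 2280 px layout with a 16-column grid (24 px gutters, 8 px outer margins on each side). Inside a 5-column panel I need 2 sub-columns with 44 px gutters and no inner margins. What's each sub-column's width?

Take off 16 px of margins, leaving 2264 px.
16c + 15·24 = 2264 → 16c = 1904 → c = 119 px.
5 columns plus 4 gutters: 595 + 96 = 691 px.
691 − 1·44 = 647; ÷2 gives d = 323.5 px.

323.5 px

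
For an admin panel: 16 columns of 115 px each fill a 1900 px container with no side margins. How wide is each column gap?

4 px

16·115 + 15g = 1900 → 15g = 60 → g = 4 px.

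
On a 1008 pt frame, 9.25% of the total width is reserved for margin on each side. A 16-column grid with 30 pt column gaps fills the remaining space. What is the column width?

1008 × (1 − 2·9.25%) = 1008 × 81.5% = 821.52 pt for the columns.
Subtracting 15 column gaps of 30 leaves 371.52 for 16 columns, so c = 23.22 pt.

23.22 pt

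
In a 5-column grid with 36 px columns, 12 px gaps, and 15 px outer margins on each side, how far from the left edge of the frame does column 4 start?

159 px

Before column 4: the margin + 3 columns + 3 gaps.
Offset = 15 + 3·(36 + 12) = 15 + 144 = 159 px.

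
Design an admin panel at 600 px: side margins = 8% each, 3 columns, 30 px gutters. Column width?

Margins: 8% × 600 = 48 px each, so content = 600 − 96 = 504 px.
3c + 2·30 = 504 → 3c = 444 → c = 148 px.

148 px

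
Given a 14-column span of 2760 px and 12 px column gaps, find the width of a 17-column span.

14 columns + 13 column gaps: 14c + 13·12 = 2760.
14c = 2760 − 156 = 2604, so c = 186 px.
17-column span = 17·186 + 16·12 = 3354 px.

3354 px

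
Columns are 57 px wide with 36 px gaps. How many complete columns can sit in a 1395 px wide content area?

15 columns

Each extra column adds 57 + 36 = 93 px.
(1395 + 36) / 93 = 15.39, so 15 columns fit.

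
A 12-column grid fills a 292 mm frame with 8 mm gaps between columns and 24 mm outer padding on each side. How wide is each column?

13 mm

Inside the margins: 292 − 48 = 244 mm.
244 − 11·8 = 156; ÷12 gives c = 13 mm.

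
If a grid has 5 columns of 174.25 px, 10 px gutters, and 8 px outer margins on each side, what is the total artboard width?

927.25 px

Adding margins, columns and gutters: 16 + 871.25 + 40 = 927.25 px.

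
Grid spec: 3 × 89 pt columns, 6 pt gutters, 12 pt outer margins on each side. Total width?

303 pt

Total width: 2·12 + 3·89 + 2·6 = 303 pt.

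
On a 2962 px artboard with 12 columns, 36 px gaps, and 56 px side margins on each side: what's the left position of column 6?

1258.5 px

Content = 2962 − 2·56 = 2850 px.
Subtracting 11 gaps of 36 leaves 2454 for 12 columns, so c = 204.5 px.
Before column 6: the margin + 5 columns + 5 gaps.
Offset = 56 + 5·(204.5 + 36) = 56 + 1202.5 = 1258.5 px.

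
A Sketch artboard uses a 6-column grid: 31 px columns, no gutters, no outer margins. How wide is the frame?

Summing: 186 = 186 px.

186 px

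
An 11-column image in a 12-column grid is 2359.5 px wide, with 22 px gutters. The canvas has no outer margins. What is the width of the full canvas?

2576 px

11c + 10·22 = 2359.5 → 11c = 2139.5 → c = 194.5 px.
Summing: 2334 + 242 = 2576 px.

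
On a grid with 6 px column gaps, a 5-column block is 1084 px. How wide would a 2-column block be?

430 px

5 columns + 4 column gaps: 5c + 4·6 = 1084.
5c = 1084 − 24 = 1060, so c = 212 px.
2-column span = 2·212 + 1·6 = 430 px.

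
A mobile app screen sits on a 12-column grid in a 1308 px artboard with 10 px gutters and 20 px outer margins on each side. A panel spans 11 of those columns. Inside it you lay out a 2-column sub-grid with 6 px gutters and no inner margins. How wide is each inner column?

Subtract both margins: 1308 − 2·20 = 1268 px.
12c + 11·10 = 1268 → 12c = 1158 → c = 96.5 px.
11 columns plus 10 gutters: 1061.5 + 100 = 1161.5 px.
Subtracting 1 gutter of 6 leaves 1155.5 for 2 columns, so d = 577.75 px.

577.75 px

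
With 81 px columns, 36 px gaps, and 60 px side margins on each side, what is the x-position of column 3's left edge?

Each column+gutter stride is 117 px; 2 of them past the 60 px margin is 60 + 234 = 294 px.

294 px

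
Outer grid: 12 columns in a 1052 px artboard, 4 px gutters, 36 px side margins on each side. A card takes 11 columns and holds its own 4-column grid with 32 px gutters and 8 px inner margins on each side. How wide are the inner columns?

Subtract both margins: 1052 − 2·36 = 980 px.
Subtracting 11 gutters of 4 leaves 936 for 12 columns, so c = 78 px.
11 columns plus 10 gutters: 858 + 40 = 898 px.
Inner content = 898 − 2·8 = 882 px.
882 − 3·32 = 786; ÷4 gives d = 196.5 px.

196.5 px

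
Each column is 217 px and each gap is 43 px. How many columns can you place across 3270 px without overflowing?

Each extra column adds 217 + 43 = 260 px.
(3270 + 43) / 260 = 12.74, so 12 columns fit.

12 columns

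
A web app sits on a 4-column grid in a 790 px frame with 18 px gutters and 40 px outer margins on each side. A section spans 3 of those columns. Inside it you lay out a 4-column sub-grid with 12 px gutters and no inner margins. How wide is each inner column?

123 px

Inside the margins: 790 − 80 = 710 px.
4 columns + 3 gutters: 4c + 3·18 = 710.
4c = 710 − 54 = 656, so c = 164 px.
3 columns plus 2 gutters: 492 + 36 = 528 px.
4d + 3·12 = 528 → 4d = 492 → d = 123 px.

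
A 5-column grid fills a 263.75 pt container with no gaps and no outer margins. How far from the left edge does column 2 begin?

With no gaps, each column is 263.75/5 = 52.75 pt.
Each column+gutter stride is 52.75 pt; with no margin, 1 of them is 52.75 pt.

52.75 pt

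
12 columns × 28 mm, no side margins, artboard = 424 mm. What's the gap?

8 mm

12 columns take 12·28 = 336 mm; remaining 88 splits into 11 gaps.
g = 88 / 11 = 8 mm.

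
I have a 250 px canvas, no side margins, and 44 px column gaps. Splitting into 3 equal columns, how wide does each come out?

54 px

3 columns + 2 column gaps: 3c + 2·44 = 250.
3c = 250 − 88 = 162, so c = 54 px.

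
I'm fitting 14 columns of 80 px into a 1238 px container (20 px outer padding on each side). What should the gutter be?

6 px

Take off 40 px of margins, leaving 1198 px.
14·80 + 13g = 1198 → 13g = 78 → g = 6 px.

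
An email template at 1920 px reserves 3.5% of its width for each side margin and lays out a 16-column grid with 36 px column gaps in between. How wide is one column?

77.85 px

Margins: 3.5% × 1920 = 67.2 px each, so content = 1920 − 134.4 = 1785.6 px.
16c + 15·36 = 1785.6 → 16c = 1245.6 → c = 77.85 px.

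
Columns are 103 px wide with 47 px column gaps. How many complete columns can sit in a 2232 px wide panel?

Each extra column adds 103 + 47 = 150 px.
(2232 + 47) / 150 = 15.19, so 15 columns fit.

15 columns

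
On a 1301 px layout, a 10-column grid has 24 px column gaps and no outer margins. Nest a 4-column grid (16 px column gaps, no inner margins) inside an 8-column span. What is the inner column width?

247 px

10c + 9·24 = 1301 → 10c = 1085 → c = 108.5 px.
8-column span = 8·108.5 + 7·24 = 1036 px.
4d + 3·16 = 1036 → 4d = 988 → d = 247 px.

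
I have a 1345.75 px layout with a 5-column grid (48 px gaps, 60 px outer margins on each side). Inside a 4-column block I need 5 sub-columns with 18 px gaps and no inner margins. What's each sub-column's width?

Inside the margins: 1345.75 − 120 = 1225.75 px.
5 columns + 4 gaps: 5c + 4·48 = 1225.75.
5c = 1225.75 − 192 = 1033.75, so c = 206.75 px.
4-column span = 4·206.75 + 3·48 = 971 px.
5d + 4·18 = 971 → 5d = 899 → d = 179.8 px.

179.8 px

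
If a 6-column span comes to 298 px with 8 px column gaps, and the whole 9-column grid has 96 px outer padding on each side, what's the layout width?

643 px

298 − 5·8 = 258; ÷6 gives c = 43 px.
Adding margins, columns and gutters: 192 + 387 + 64 = 643 px.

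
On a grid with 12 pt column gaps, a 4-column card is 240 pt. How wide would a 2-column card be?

114 pt

240 − 3·12 = 204; ÷4 gives c = 51 pt.
Span of 2: 2·51 + 1·12 = 102 + 12 = 114 pt.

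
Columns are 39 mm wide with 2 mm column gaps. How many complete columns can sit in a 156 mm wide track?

3 columns

Each extra column adds 39 + 2 = 41 mm.
(156 + 2) / 41 = 3.85, so 3 columns fit.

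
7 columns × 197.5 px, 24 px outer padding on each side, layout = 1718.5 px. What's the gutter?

Content width = 1718.5 − 2·24 = 1670.5 px.
Columns use 1382.5 px, leaving 288 px across 6 gutters = 48 px each.

48 px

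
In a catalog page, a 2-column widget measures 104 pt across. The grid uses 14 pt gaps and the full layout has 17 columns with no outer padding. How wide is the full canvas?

989 pt

104 − 1·14 = 90; ÷2 gives c = 45 pt.
Summing: 765 + 224 = 989 pt.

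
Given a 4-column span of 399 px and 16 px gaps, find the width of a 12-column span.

1229 px

4c + 3·16 = 399 → 4c = 351 → c = 87.75 px.
12-column span = 12·87.75 + 11·16 = 1229 px.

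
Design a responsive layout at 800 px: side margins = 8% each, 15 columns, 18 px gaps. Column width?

Each margin = 8% of 800 = 64 px; content = 800 − 2·64 = 672 px.
Subtracting 14 gaps of 18 leaves 420 for 15 columns, so c = 28 px.

28 px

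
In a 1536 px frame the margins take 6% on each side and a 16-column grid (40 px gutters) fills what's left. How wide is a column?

46.98 px

Margins: 6% × 1536 = 92.16 px each, so content = 1536 − 184.32 = 1351.68 px.
Subtracting 15 gutters of 40 leaves 751.68 for 16 columns, so c = 46.98 px.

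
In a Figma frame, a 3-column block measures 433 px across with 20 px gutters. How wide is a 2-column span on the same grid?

282 px

3 columns + 2 gutters: 3c + 2·20 = 433.
3c = 433 − 40 = 393, so c = 131 px.
2 columns plus 1 gutter: 262 + 20 = 282 px.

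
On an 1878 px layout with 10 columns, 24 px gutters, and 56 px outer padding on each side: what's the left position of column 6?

951 px

Content = 1878 − 2·56 = 1766 px.
Subtracting 9 gutters of 24 leaves 1550 for 10 columns, so c = 155 px.
Before column 6: the margin + 5 columns + 5 gutters.
Offset = 56 + 5·(155 + 24) = 56 + 895 = 951 px.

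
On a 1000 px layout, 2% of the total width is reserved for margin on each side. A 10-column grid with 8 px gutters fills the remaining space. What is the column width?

Margins: 2% × 1000 = 20 px each, so content = 1000 − 40 = 960 px.
960 − 9·8 = 888; ÷10 gives c = 88.8 px.

88.8 px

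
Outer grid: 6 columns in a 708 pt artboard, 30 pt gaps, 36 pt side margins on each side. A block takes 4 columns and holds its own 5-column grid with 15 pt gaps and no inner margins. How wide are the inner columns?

70.8 pt

Take off 72 pt of margins, leaving 636 pt.
Subtracting 5 gaps of 30 leaves 486 for 6 columns, so c = 81 pt.
4-column span = 4·81 + 3·30 = 414 pt.
5 columns + 4 gaps: 5d + 4·15 = 414.
5d = 414 − 60 = 354, so d = 70.8 pt.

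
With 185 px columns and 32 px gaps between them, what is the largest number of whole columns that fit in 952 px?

4 columns

Each extra column adds 185 + 32 = 217 px.
(952 + 32) / 217 = 4.53, so 4 columns fit.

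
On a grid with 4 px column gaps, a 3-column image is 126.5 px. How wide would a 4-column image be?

Subtracting 2 column gaps of 4 leaves 118.5 for 3 columns, so c = 39.5 px.
4 columns plus 3 column gaps: 158 + 12 = 170 px.

170 px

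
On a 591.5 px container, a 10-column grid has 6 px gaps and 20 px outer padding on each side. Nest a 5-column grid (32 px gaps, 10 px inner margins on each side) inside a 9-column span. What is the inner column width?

69.55 px

Outer content = 591.5 − 2·20 = 551.5 px.
10 columns + 9 gaps: 10c + 9·6 = 551.5.
10c = 551.5 − 54 = 497.5, so c = 49.75 px.
9-column span = 9·49.75 + 8·6 = 495.75 px.
Inner content = 495.75 − 2·10 = 475.75 px.
5 columns + 4 gaps: 5d + 4·32 = 475.75.
5d = 475.75 − 128 = 347.75, so d = 69.55 px.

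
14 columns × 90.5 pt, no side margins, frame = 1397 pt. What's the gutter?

14·90.5 + 13g = 1397 → 13g = 130 → g = 10 pt.

10 pt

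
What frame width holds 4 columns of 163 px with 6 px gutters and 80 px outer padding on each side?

Frame = 2·80 + 4·163 + 3·6 = 160 + 652 + 18 = 830 px.

830 px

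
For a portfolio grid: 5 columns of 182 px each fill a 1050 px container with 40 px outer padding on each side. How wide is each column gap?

15 px

Content width = 1050 − 2·40 = 970 px.
5 columns take 5·182 = 910 px; remaining 60 splits into 4 column gaps.
g = 60 / 4 = 15 px.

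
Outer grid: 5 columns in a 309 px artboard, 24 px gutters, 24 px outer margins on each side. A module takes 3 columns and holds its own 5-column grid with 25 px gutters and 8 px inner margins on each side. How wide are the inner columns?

Subtract both margins: 309 − 2·24 = 261 px.
261 − 4·24 = 165; ÷5 gives c = 33 px.
3 columns plus 2 gutters: 99 + 48 = 147 px.
Inner content = 147 − 2·8 = 131 px.
5d + 4·25 = 131 → 5d = 31 → d = 6.2 px.

6.2 px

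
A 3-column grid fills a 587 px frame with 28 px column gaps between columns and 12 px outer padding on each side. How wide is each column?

169 px

Subtract both margins: 587 − 2·12 = 563 px.
3c + 2·28 = 563 → 3c = 507 → c = 169 px.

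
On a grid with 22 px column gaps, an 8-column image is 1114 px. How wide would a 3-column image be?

8c + 7·22 = 1114 → 8c = 960 → c = 120 px.
3 columns plus 2 column gaps: 360 + 44 = 404 px.

404 px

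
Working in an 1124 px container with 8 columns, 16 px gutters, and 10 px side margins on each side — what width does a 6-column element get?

Content width = 1124 − 2·10 = 1104 px.
8 columns + 7 gutters: 8c + 7·16 = 1104.
8c = 1104 − 112 = 992, so c = 124 px.
6 columns plus 5 gutters: 744 + 80 = 824 px.

824 px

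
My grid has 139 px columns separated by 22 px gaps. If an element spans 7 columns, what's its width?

7-column span = 7·139 + 6·22 = 1105 px.

1105 px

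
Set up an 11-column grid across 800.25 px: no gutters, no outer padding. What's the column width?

72.75 px

800.25 / 11 = 72.75 px per column.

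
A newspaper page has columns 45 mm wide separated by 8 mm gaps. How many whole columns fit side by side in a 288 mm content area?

Each extra column adds 45 + 8 = 53 mm.
(288 + 8) / 53 = 5.58, so 5 columns fit.

5 columns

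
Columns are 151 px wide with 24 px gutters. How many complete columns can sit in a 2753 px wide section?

15 columns

15 columns: 15·151 + 14·24 = 2601 px ≤ 2753.
16 columns: 2776 px > 2753. So 15.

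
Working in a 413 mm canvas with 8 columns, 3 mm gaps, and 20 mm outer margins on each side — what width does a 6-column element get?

279 mm

Subtract both margins: 413 − 2·20 = 373 mm.
8 columns + 7 gaps: 8c + 7·3 = 373.
8c = 373 − 21 = 352, so c = 44 mm.
Span of 6: 6·44 + 5·3 = 264 + 15 = 279 mm.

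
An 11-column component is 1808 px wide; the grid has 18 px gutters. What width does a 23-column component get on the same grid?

Subtracting 10 gutters of 18 leaves 1628 for 11 columns, so c = 148 px.
23-column span = 23·148 + 22·18 = 3800 px.

3800 px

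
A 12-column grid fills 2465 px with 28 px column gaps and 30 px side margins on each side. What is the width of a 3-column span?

580.25 px

Take off 60 px of margins, leaving 2405 px.
12c + 11·28 = 2405 → 12c = 2097 → c = 174.75 px.
3 columns plus 2 column gaps: 524.25 + 56 = 580.25 px.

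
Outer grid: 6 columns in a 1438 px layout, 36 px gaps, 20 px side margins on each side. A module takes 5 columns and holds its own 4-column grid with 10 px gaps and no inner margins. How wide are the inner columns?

282.25 px

Subtract both margins: 1438 − 2·20 = 1398 px.
6c + 5·36 = 1398 → 6c = 1218 → c = 203 px.
5-column span = 5·203 + 4·36 = 1159 px.
Subtracting 3 gaps of 10 leaves 1129 for 4 columns, so d = 282.25 px.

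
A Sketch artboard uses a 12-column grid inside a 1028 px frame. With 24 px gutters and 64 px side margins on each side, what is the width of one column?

53 px

Inside the margins: 1028 − 128 = 900 px.
900 − 11·24 = 636; ÷12 gives c = 53 px.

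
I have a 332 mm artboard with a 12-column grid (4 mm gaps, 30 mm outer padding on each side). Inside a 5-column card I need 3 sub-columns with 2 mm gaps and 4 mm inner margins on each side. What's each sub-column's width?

Outer content = 332 − 2·30 = 272 mm.
12c + 11·4 = 272 → 12c = 228 → c = 19 mm.
5-column span = 5·19 + 4·4 = 111 mm.
Inner content = 111 − 2·4 = 103 mm.
3d + 2·2 = 103 → 3d = 99 → d = 33 mm.

33 mm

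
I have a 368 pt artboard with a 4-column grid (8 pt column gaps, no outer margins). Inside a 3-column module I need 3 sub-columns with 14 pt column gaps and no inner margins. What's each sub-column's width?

4 columns + 3 column gaps: 4c + 3·8 = 368.
4c = 368 − 24 = 344, so c = 86 pt.
3 columns plus 2 column gaps: 258 + 16 = 274 pt.
274 − 2·14 = 246; ÷3 gives d = 82 pt.

82 pt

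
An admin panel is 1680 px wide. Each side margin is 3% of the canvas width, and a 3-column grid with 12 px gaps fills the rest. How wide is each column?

518.4 px

1680 × (1 − 2·3%) = 1680 × 94% = 1579.2 px for the columns.
Subtracting 2 gaps of 12 leaves 1555.2 for 3 columns, so c = 518.4 px.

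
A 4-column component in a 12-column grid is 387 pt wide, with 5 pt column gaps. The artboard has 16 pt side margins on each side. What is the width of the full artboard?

4c + 3·5 = 387 → 4c = 372 → c = 93 pt.
Artboard = 2·16 + 12·93 + 11·5 = 32 + 1116 + 55 = 1203 pt.

1203 pt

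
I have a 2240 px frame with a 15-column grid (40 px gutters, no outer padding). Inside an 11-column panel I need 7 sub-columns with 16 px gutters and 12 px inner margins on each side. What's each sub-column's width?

216 px

15c + 14·40 = 2240 → 15c = 1680 → c = 112 px.
Span of 11: 11·112 + 10·40 = 1232 + 400 = 1632 px.
Inner content = 1632 − 2·12 = 1608 px.
7 columns + 6 gutters: 7d + 6·16 = 1608.
7d = 1608 − 96 = 1512, so d = 216 px.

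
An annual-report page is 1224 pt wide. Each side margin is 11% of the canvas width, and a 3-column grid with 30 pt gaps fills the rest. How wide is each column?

298.24 pt

Each margin = 11% of 1224 = 134.64 pt; content = 1224 − 2·134.64 = 954.72 pt.
Subtracting 2 gaps of 30 leaves 894.72 for 3 columns, so c = 298.24 pt.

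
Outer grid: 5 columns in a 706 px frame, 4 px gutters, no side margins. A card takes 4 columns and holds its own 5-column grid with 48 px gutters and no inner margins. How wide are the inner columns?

5c + 4·4 = 706 → 5c = 690 → c = 138 px.
Span of 4: 4·138 + 3·4 = 552 + 12 = 564 px.
5 columns + 4 gutters: 5d + 4·48 = 564.
5d = 564 − 192 = 372, so d = 74.4 px.

74.4 px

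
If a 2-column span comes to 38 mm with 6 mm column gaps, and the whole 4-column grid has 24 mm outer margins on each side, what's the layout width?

130 mm

Subtracting 1 column gap of 6 leaves 32 for 2 columns, so c = 16 mm.
Adding margins, columns and gutters: 48 + 64 + 18 = 130 mm.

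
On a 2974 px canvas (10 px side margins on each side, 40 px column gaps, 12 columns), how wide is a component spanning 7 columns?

Content width = 2974 − 2·10 = 2954 px.
2954 − 11·40 = 2514; ÷12 gives c = 209.5 px.
7 columns plus 6 column gaps: 1466.5 + 240 = 1706.5 px.

1706.5 px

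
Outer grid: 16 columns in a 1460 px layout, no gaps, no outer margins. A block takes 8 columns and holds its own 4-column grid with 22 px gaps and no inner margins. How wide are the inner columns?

16c = 1460 → c = 91.25 px.
With no gaps, 8 columns span 8·91.25 = 730 px.
4d + 3·22 = 730 → 4d = 664 → d = 166 px.

166 px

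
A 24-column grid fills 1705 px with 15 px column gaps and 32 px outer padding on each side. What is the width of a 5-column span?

330 px

Subtract both margins: 1705 − 2·32 = 1641 px.
24c + 23·15 = 1641 → 24c = 1296 → c = 54 px.
5 columns plus 4 column gaps: 270 + 60 = 330 px.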